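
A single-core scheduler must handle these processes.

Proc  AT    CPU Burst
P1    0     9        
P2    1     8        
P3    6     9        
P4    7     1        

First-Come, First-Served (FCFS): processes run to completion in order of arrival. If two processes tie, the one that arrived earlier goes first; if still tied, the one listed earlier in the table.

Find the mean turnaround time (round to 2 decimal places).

Gantt: | P1 0-9 | P2 9-17 | P3 17-26 | P4 26-27 |
Completion: P1=9  P2=17  P3=26  P4=27
Turnaround (C−A): P1=9  P2=16  P3=20  P4=20
Turnaround times: P1=9, P2=16, P3=20, P4=20
Average turnaround = (9+16+20+20) / 4 = 65/4 = 16.25

16.25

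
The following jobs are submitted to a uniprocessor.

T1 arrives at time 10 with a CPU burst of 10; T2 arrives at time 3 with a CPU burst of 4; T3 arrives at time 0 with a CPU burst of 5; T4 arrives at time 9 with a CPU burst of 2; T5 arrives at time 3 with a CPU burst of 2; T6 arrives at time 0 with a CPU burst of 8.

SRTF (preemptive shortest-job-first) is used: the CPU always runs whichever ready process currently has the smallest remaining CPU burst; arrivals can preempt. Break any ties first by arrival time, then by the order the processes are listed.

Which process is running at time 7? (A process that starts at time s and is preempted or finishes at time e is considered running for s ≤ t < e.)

T2

Schedule: | T3 0-5 | T5 5-7 | T2 7-11 | T4 11-13 | T6 13-21 | T1 21-31 |
Completion: T1=31  T2=11  T3=5  T4=13  T5=7  T6=21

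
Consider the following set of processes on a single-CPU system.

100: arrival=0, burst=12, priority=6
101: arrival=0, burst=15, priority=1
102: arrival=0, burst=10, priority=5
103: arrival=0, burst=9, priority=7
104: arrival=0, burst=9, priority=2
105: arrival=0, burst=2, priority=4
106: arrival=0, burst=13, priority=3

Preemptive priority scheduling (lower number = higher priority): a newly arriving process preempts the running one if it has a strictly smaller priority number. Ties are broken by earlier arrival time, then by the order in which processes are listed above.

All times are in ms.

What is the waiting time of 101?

0

Timeline: | 101 0-15 | 104 15-24 | 106 24-37 | 105 37-39 | 102 39-49 | 100 49-61 | 103 61-70 |
Completion: 100=61  101=15  102=49  103=70  104=24  105=39  106=37
Waiting(101) = turnaround − burst = 15 − 15 = 0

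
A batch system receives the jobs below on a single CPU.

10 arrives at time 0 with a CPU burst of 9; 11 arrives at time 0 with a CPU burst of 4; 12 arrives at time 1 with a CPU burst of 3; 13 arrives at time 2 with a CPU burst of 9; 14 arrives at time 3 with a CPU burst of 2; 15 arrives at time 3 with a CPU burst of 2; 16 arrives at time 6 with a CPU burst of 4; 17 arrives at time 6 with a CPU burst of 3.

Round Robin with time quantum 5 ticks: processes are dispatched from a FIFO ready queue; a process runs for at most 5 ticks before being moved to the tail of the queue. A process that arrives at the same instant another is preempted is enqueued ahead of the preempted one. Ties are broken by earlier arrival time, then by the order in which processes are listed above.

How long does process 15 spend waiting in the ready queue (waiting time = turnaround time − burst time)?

16

Schedule: | 10 0-5 | 11 5-9 | 12 9-12 | 13 12-17 | 14 17-19 | 15 19-21 | 10 21-25 | 16 25-29 | 17 29-32 | 13 32-36 |
Completion: 10=25  11=9  12=12  13=36  14=19  15=21  16=29  17=32
Turnaround (C−A): 10=25  11=9  12=11  13=34  14=16  15=18  16=23  17=26
Waiting(15) = turnaround − burst = 18 − 2 = 16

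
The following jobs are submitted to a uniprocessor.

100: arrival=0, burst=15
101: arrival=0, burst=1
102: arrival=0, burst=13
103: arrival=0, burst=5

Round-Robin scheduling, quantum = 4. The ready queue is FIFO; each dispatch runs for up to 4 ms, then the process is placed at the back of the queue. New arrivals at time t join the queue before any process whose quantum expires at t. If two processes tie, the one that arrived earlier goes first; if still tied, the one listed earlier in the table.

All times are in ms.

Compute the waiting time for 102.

Timeline: | 100 0-4 | 101 4-5 | 102 5-9 | 103 9-13 | 100 13-17 | 102 17-21 | 103 21-22 | 100 22-26 | 102 26-30 | 100 30-33 | 102 33-34 |
Completion: 100=33  101=5  102=34  103=22
Turnaround (C−A): 100=33  101=5  102=34  103=22
Waiting(102) = turnaround − burst = 34 − 13 = 21

21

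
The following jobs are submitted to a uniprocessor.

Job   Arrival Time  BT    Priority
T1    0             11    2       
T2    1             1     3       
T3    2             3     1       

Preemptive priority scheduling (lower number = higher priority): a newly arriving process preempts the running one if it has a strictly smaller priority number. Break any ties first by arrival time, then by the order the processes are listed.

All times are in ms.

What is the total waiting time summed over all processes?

16

Gantt: | T1 0-2 | T3 2-5 | T1 5-14 | T2 14-15 |
Completion: T1=14  T2=15  T3=5
Turnaround (C−A): T1=14  T2=14  T3=3
Waiting = turnaround − burst: T1=3, T2=13, T3=0
Total waiting = 3 + 13 + 0 = 16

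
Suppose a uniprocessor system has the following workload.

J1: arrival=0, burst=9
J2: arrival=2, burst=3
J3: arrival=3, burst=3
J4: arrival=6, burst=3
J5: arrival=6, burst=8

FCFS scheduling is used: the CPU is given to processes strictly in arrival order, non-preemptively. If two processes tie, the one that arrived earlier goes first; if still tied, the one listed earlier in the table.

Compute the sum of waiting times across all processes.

37

Gantt: | J1 0-9 | J2 9-12 | J3 12-15 | J4 15-18 | J5 18-26 |
Completion: J1=9  J2=12  J3=15  J4=18  J5=26
Waiting = turnaround − burst: J1=0, J2=7, J3=9, J4=9, J5=12
Total waiting = 0 + 7 + 9 + 9 + 12 = 37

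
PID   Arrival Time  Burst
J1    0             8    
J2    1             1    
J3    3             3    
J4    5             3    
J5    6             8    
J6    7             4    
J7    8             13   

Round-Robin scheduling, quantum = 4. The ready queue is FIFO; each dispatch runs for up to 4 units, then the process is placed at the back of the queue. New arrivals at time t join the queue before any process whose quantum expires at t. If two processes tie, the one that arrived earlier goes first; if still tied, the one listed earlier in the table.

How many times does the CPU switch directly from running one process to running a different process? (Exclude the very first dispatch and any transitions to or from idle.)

Timeline: | J1 0-4 | J2 4-5 | J3 5-8 | J1 8-12 | J4 12-15 | J5 15-19 | J6 19-23 | J7 23-27 | J5 27-31 | J7 31-40 |
Completion: J1=12  J2=5  J3=8  J4=15  J5=31  J6=23  J7=40
Turnaround (C−A): J1=12  J2=4  J3=5  J4=10  J5=25  J6=16  J7=32

9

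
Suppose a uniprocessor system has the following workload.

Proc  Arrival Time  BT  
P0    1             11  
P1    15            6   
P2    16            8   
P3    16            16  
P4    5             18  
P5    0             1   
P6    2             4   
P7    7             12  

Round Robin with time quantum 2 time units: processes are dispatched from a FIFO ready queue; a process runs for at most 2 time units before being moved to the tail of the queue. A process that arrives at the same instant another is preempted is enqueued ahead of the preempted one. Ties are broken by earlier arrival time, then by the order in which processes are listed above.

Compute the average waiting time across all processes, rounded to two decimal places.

Gantt: | P5 0-1 | P0 1-3 | P6 3-5 | P0 5-7 | P4 7-9 | P6 9-11 | P7 11-13 | P0 13-15 | P4 15-17 | P7 17-19 | P1 19-21 | P0 21-23 | P2 23-25 | P3 25-27 | P4 27-29 | P7 29-31 | P1 31-33 | P0 33-35 | P2 35-37 | P3 37-39 | P4 39-41 | P7 41-43 | P1 43-45 | P0 45-46 | P2 46-48 | P3 48-50 | P4 50-52 | P7 52-54 | P2 54-56 | P3 56-58 | P4 58-60 | P7 60-62 | P3 62-64 | P4 64-66 | P3 66-68 | P4 68-70 | P3 70-72 | P4 72-74 | P3 74-76 |
Completion: P0=46  P1=45  P2=56  P3=76  P4=74  P5=1  P6=11  P7=62
Turnaround (C−A): P0=45  P1=30  P2=40  P3=60  P4=69  P5=1  P6=9  P7=55
Waiting times: P0=34, P1=24, P2=32, P3=44, P4=51, P5=0, P6=5, P7=43
Average waiting = (34+24+32+44+51+0+5+43) / 8 = 233/8 = 29.13

29.13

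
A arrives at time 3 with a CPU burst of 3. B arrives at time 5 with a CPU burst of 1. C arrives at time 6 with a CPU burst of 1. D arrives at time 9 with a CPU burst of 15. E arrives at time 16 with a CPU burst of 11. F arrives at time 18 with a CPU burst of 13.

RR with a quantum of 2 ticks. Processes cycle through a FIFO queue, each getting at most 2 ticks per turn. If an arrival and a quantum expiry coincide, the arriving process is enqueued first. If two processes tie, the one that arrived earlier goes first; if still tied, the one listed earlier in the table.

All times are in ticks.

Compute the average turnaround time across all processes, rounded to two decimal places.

15.83

Schedule: | idle 0-3 | A 3-5 | B 5-6 | A 6-7 | C 7-8 | idle 8-9 | D 9-17 | E 17-19 | D 19-21 | F 21-23 | E 23-25 | D 25-27 | F 27-29 | E 29-31 | D 31-33 | F 33-35 | E 35-37 | D 37-38 | F 38-40 | E 40-42 | F 42-44 | E 44-45 | F 45-48 |
Completion: A=7  B=6  C=8  D=38  E=45  F=48
Turnaround (C−A): A=4  B=1  C=2  D=29  E=29  F=30
Turnaround times: A=4, B=1, C=2, D=29, E=29, F=30
Average turnaround = (4+1+2+29+29+30) / 6 = 95/6 = 15.83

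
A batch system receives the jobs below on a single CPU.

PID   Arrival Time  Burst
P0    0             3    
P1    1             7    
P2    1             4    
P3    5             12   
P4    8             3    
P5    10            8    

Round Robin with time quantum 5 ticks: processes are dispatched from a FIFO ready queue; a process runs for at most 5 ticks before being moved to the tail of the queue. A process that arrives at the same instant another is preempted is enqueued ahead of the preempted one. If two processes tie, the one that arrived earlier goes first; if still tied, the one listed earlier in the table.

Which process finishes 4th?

P1

Timeline: | P0 0-3 | P1 3-8 | P2 8-12 | P3 12-17 | P4 17-20 | P1 20-22 | P5 22-27 | P3 27-32 | P5 32-35 | P3 35-37 |
Completion: P0=3  P1=22  P2=12  P3=37  P4=20  P5=35
Turnaround (C−A): P0=3  P1=21  P2=11  P3=32  P4=12  P5=25
Finish order: P0 → P2 → P4 → P1 → P5 → P3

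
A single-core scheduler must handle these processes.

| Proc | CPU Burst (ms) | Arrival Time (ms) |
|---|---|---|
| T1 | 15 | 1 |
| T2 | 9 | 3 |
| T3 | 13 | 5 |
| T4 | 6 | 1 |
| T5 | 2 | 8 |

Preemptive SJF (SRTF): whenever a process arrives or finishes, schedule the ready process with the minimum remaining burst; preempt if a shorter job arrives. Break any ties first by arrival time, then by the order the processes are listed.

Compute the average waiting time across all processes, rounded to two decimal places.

Timeline: | idle 0-1 | T4 1-7 | T2 7-8 | T5 8-10 | T2 10-18 | T3 18-31 | T1 31-46 |
Completion: T1=46  T2=18  T3=31  T4=7  T5=10
Turnaround (C−A): T1=45  T2=15  T3=26  T4=6  T5=2
Waiting times: T1=30, T2=6, T3=13, T4=0, T5=0
Average waiting = (30+6+13+0+0) / 5 = 49/5 = 9.80

9.80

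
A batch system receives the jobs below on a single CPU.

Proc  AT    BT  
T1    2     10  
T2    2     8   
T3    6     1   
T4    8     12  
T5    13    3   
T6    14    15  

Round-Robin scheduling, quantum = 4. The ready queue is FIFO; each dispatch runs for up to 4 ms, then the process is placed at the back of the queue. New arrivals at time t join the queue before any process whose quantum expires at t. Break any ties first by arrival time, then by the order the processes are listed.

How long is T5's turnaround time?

13

Timeline: | idle 0-2 | T1 2-6 | T2 6-10 | T3 10-11 | T1 11-15 | T4 15-19 | T2 19-23 | T5 23-26 | T6 26-30 | T1 30-32 | T4 32-36 | T6 36-40 | T4 40-44 | T6 44-51 |
Completion: T1=32  T2=23  T3=11  T4=44  T5=26  T6=51
Turnaround (C−A): T1=30  T2=21  T3=5  T4=36  T5=13  T6=37
Turnaround(T5) = completion − arrival = 26 − 13 = 13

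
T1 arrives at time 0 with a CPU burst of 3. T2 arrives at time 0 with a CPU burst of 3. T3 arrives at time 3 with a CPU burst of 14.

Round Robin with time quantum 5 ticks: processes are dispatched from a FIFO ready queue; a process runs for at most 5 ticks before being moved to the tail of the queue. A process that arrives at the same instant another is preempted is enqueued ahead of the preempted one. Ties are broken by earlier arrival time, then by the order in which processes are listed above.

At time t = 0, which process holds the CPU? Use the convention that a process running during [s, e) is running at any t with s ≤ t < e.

Gantt: | T1 0-3 | T2 3-6 | T3 6-20 |
Completion: T1=3  T2=6  T3=20
Turnaround (C−A): T1=3  T2=6  T3=17

T1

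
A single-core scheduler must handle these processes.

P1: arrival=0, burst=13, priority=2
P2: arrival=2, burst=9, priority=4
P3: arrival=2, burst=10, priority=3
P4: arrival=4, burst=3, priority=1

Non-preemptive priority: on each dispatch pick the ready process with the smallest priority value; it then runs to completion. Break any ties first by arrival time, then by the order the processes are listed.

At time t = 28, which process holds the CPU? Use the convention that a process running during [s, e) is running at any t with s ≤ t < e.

P2

Schedule: | P1 0-13 | P4 13-16 | P3 16-26 | P2 26-35 |
Completion: P1=13  P2=35  P3=26  P4=16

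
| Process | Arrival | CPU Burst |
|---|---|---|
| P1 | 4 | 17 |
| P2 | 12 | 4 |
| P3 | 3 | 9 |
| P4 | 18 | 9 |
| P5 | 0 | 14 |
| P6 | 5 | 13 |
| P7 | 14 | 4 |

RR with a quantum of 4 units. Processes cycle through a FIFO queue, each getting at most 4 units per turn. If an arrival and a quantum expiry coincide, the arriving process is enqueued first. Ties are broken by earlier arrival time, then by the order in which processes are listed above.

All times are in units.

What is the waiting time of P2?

12

Timeline: | P5 0-4 | P3 4-8 | P1 8-12 | P5 12-16 | P6 16-20 | P3 20-24 | P2 24-28 | P1 28-32 | P7 32-36 | P5 36-40 | P4 40-44 | P6 44-48 | P3 48-49 | P1 49-53 | P5 53-55 | P4 55-59 | P6 59-63 | P1 63-67 | P4 67-68 | P6 68-69 | P1 69-70 |
Completion: P1=70  P2=28  P3=49  P4=68  P5=55  P6=69  P7=36
Waiting(P2) = turnaround − burst = 16 − 4 = 12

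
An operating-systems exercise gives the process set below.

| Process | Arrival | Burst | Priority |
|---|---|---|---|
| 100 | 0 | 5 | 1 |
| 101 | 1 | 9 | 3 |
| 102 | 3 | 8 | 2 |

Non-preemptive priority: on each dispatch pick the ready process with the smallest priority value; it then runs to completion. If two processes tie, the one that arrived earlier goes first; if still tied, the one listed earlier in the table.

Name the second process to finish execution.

102

Timeline: | 100 0-5 | 102 5-13 | 101 13-22 |
Completion: 100=5  101=22  102=13
Turnaround (C−A): 100=5  101=21  102=10
Finish order: 100 → 102 → 101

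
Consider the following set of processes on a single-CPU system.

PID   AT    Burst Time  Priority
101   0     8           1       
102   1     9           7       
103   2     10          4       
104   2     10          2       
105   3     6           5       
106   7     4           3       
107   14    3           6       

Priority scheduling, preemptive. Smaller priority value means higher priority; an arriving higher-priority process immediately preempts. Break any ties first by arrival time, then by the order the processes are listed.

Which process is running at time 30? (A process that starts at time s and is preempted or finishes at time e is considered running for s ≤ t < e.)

Timeline: | 101 0-8 | 104 8-18 | 106 18-22 | 103 22-32 | 105 32-38 | 107 38-41 | 102 41-50 |
Completion: 101=8  102=50  103=32  104=18  105=38  106=22  107=41
Turnaround (C−A): 101=8  102=49  103=30  104=16  105=35  106=15  107=27

103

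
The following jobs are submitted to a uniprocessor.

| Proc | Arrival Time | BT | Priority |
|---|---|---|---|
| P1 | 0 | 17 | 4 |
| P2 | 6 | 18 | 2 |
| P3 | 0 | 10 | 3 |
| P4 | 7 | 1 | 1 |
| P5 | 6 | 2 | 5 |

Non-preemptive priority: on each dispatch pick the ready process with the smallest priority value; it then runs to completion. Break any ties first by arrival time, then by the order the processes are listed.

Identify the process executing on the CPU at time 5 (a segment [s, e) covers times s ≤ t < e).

P3

Timeline: | P3 0-10 | P4 10-11 | P2 11-29 | P1 29-46 | P5 46-48 |
Completion: P1=46  P2=29  P3=10  P4=11  P5=48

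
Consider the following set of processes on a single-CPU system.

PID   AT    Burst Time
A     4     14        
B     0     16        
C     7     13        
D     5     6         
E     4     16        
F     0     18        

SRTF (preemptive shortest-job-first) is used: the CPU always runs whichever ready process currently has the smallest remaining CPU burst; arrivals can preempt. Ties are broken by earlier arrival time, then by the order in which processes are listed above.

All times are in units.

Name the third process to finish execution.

Gantt: | B 0-5 | D 5-11 | B 11-22 | C 22-35 | A 35-49 | E 49-65 | F 65-83 |
Completion: A=49  B=22  C=35  D=11  E=65  F=83
Turnaround (C−A): A=45  B=22  C=28  D=6  E=61  F=83
Finish order: D → B → C → A → E → F

C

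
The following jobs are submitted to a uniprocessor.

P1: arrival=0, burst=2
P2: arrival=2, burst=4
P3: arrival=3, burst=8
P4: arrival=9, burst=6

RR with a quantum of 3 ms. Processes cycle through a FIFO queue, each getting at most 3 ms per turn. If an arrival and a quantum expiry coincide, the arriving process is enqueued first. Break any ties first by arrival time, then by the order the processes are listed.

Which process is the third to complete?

Schedule: | P1 0-2 | P2 2-5 | P3 5-8 | P2 8-9 | P3 9-12 | P4 12-15 | P3 15-17 | P4 17-20 |
Completion: P1=2  P2=9  P3=17  P4=20
Turnaround (C−A): P1=2  P2=7  P3=14  P4=11
Finish order: P1 → P2 → P3 → P4

P3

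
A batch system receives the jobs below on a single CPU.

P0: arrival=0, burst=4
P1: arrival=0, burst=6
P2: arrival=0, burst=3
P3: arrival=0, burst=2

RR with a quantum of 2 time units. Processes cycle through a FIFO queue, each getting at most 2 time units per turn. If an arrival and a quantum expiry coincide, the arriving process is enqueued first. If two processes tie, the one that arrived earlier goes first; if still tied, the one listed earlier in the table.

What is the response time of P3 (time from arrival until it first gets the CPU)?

6

Timeline: | P0 0-2 | P1 2-4 | P2 4-6 | P3 6-8 | P0 8-10 | P1 10-12 | P2 12-13 | P1 13-15 |
Completion: P0=10  P1=15  P2=13  P3=8
Turnaround (C−A): P0=10  P1=15  P2=13  P3=8
Response(P3) = first start − arrival = 6 − 0 = 6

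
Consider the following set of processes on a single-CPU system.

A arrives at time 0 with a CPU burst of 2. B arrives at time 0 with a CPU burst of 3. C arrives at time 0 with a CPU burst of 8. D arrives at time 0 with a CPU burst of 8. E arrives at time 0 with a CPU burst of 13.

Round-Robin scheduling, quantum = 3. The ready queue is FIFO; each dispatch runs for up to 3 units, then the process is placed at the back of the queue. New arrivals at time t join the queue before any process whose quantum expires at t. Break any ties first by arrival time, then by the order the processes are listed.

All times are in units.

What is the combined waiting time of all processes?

59

Gantt: | A 0-2 | B 2-5 | C 5-8 | D 8-11 | E 11-14 | C 14-17 | D 17-20 | E 20-23 | C 23-25 | D 25-27 | E 27-34 |
Completion: A=2  B=5  C=25  D=27  E=34
Turnaround (C−A): A=2  B=5  C=25  D=27  E=34
Waiting = turnaround − burst: A=0, B=2, C=17, D=19, E=21
Total waiting = 0 + 2 + 17 + 19 + 21 = 59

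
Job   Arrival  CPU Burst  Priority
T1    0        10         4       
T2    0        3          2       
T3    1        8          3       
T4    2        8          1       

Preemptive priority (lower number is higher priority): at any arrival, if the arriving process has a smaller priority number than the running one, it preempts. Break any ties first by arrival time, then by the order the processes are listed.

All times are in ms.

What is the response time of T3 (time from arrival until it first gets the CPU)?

Gantt: | T2 0-2 | T4 2-10 | T2 10-11 | T3 11-19 | T1 19-29 |
Completion: T1=29  T2=11  T3=19  T4=10
Turnaround (C−A): T1=29  T2=11  T3=18  T4=8
Response(T3) = first start − arrival = 11 − 1 = 10

10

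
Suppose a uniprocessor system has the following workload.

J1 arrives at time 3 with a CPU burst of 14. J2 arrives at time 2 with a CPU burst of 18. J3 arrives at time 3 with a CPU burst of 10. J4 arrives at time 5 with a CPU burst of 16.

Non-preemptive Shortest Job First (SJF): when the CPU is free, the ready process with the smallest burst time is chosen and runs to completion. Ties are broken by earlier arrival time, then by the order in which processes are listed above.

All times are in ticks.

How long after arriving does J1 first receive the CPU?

27

Timeline: | idle 0-2 | J2 2-20 | J3 20-30 | J1 30-44 | J4 44-60 |
Completion: J1=44  J2=20  J3=30  J4=60
Response(J1) = first start − arrival = 30 − 3 = 27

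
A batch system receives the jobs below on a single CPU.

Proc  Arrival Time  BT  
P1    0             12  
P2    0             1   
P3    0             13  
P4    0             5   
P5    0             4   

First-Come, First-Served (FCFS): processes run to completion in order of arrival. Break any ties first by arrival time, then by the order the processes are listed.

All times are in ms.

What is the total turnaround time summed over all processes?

Timeline: | P1 0-12 | P2 12-13 | P3 13-26 | P4 26-31 | P5 31-35 |
Completion: P1=12  P2=13  P3=26  P4=31  P5=35
Turnaround (C−A): P1=12  P2=13  P3=26  P4=31  P5=35
Turnaround = completion − arrival: P1=12, P2=13, P3=26, P4=31, P5=35
Total turnaround = 12 + 13 + 26 + 31 + 35 = 117

117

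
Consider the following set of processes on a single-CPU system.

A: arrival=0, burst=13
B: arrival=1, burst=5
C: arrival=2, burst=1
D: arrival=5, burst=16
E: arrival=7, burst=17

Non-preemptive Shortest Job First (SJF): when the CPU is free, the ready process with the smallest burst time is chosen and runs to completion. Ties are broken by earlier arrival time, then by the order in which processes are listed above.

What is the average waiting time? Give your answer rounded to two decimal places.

13.20

Schedule: | A 0-13 | C 13-14 | B 14-19 | D 19-35 | E 35-52 |
Completion: A=13  B=19  C=14  D=35  E=52
Turnaround (C−A): A=13  B=18  C=12  D=30  E=45
Waiting times: A=0, B=13, C=11, D=14, E=28
Average waiting = (0+13+11+14+28) / 5 = 66/5 = 13.20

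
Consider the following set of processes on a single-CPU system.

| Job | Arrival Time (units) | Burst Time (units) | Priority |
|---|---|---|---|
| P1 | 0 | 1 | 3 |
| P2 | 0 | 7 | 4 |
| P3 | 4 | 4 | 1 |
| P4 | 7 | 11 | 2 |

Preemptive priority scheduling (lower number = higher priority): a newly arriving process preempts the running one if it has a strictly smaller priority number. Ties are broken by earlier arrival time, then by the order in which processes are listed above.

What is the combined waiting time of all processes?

Timeline: | P1 0-1 | P2 1-4 | P3 4-8 | P4 8-19 | P2 19-23 |
Completion: P1=1  P2=23  P3=8  P4=19
Turnaround (C−A): P1=1  P2=23  P3=4  P4=12
Waiting = turnaround − burst: P1=0, P2=16, P3=0, P4=1
Total waiting = 0 + 16 + 0 + 1 = 17

17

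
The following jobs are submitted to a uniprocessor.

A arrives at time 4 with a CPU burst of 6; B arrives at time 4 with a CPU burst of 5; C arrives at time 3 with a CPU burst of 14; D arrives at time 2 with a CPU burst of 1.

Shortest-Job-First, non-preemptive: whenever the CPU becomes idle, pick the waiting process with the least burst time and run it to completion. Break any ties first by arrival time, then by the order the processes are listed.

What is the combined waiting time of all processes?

31

Gantt: | idle 0-2 | D 2-3 | C 3-17 | B 17-22 | A 22-28 |
Completion: A=28  B=22  C=17  D=3
Waiting = turnaround − burst: A=18, B=13, C=0, D=0
Total waiting = 18 + 13 + 0 + 0 = 31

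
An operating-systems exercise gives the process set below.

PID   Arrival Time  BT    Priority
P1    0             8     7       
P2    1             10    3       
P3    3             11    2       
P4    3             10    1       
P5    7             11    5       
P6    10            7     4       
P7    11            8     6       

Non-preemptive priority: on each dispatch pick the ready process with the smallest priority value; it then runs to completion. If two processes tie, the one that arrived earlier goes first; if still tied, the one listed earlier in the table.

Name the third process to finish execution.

Gantt: | P1 0-8 | P4 8-18 | P3 18-29 | P2 29-39 | P6 39-46 | P5 46-57 | P7 57-65 |
Completion: P1=8  P2=39  P3=29  P4=18  P5=57  P6=46  P7=65
Finish order: P1 → P4 → P3 → P2 → P6 → P5 → P7

P3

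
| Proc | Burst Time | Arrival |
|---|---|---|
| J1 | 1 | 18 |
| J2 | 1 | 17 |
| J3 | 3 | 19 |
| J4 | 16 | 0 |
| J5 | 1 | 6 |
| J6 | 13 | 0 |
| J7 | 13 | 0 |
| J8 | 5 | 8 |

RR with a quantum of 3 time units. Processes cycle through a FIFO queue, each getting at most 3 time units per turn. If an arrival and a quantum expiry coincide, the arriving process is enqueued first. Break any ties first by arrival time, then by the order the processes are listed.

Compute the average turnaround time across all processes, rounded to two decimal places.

28.50

Schedule: | J4 0-3 | J6 3-6 | J7 6-9 | J4 9-12 | J5 12-13 | J6 13-16 | J8 16-19 | J7 19-22 | J4 22-25 | J6 25-28 | J2 28-29 | J1 29-30 | J3 30-33 | J8 33-35 | J7 35-38 | J4 38-41 | J6 41-44 | J7 44-47 | J4 47-50 | J6 50-51 | J7 51-52 | J4 52-53 |
Completion: J1=30  J2=29  J3=33  J4=53  J5=13  J6=51  J7=52  J8=35
Turnaround (C−A): J1=12  J2=12  J3=14  J4=53  J5=7  J6=51  J7=52  J8=27
Turnaround times: J1=12, J2=12, J3=14, J4=53, J5=7, J6=51, J7=52, J8=27
Average turnaround = (12+12+14+53+7+51+52+27) / 8 = 228/8 = 28.50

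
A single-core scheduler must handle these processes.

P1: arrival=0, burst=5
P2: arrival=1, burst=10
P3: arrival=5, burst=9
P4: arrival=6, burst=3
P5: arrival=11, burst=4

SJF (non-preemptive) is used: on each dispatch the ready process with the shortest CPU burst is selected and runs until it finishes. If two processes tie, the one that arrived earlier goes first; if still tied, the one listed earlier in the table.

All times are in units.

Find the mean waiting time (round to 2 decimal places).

Timeline: | P1 0-5 | P3 5-14 | P4 14-17 | P5 17-21 | P2 21-31 |
Completion: P1=5  P2=31  P3=14  P4=17  P5=21
Turnaround (C−A): P1=5  P2=30  P3=9  P4=11  P5=10
Waiting times: P1=0, P2=20, P3=0, P4=8, P5=6
Average waiting = (0+20+0+8+6) / 5 = 34/5 = 6.80

6.80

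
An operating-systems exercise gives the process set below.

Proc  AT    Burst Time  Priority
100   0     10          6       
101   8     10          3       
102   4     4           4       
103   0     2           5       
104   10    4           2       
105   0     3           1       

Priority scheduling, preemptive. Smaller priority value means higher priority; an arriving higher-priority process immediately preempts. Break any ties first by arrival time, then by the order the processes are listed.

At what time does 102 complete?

8

Schedule: | 105 0-3 | 103 3-4 | 102 4-8 | 101 8-10 | 104 10-14 | 101 14-22 | 103 22-23 | 100 23-33 |
Completion: 100=33  101=22  102=8  103=23  104=14  105=3
Turnaround (C−A): 100=33  101=14  102=4  103=23  104=4  105=3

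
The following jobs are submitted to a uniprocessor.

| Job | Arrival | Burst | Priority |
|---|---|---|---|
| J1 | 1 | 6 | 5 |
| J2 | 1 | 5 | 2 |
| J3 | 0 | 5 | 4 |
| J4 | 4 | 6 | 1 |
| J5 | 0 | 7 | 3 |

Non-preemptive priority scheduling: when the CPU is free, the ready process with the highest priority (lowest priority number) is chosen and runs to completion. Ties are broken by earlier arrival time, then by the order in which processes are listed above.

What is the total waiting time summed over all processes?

Timeline: | J5 0-7 | J4 7-13 | J2 13-18 | J3 18-23 | J1 23-29 |
Completion: J1=29  J2=18  J3=23  J4=13  J5=7
Waiting = turnaround − burst: J1=22, J2=12, J3=18, J4=3, J5=0
Total waiting = 22 + 12 + 18 + 3 + 0 = 55

55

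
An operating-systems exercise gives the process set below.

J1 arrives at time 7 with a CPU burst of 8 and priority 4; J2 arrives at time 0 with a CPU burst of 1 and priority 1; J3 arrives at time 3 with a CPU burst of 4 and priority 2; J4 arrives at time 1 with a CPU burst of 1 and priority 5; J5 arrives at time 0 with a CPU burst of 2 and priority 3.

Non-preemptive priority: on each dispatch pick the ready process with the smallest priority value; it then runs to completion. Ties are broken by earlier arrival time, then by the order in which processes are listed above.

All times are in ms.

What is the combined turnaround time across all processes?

Timeline: | J2 0-1 | J5 1-3 | J3 3-7 | J1 7-15 | J4 15-16 |
Completion: J1=15  J2=1  J3=7  J4=16  J5=3
Turnaround = completion − arrival: J1=8, J2=1, J3=4, J4=15, J5=3
Total turnaround = 8 + 1 + 4 + 15 + 3 = 31

31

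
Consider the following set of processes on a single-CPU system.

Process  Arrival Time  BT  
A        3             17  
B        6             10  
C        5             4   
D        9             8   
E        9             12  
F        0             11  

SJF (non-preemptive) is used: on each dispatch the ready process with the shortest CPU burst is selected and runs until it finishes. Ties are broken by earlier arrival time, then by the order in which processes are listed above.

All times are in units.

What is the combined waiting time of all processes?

Gantt: | F 0-11 | C 11-15 | D 15-23 | B 23-33 | E 33-45 | A 45-62 |
Completion: A=62  B=33  C=15  D=23  E=45  F=11
Waiting = turnaround − burst: A=42, B=17, C=6, D=6, E=24, F=0
Total waiting = 42 + 17 + 6 + 6 + 24 + 0 = 95

95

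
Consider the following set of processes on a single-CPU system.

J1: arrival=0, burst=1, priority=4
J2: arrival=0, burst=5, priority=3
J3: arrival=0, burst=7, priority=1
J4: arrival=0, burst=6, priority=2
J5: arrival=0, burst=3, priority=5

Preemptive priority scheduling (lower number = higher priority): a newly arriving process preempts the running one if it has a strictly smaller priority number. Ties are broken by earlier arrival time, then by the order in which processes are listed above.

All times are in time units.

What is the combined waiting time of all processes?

Timeline: | J3 0-7 | J4 7-13 | J2 13-18 | J1 18-19 | J5 19-22 |
Completion: J1=19  J2=18  J3=7  J4=13  J5=22
Turnaround (C−A): J1=19  J2=18  J3=7  J4=13  J5=22
Waiting = turnaround − burst: J1=18, J2=13, J3=0, J4=7, J5=19
Total waiting = 18 + 13 + 0 + 7 + 19 = 57

57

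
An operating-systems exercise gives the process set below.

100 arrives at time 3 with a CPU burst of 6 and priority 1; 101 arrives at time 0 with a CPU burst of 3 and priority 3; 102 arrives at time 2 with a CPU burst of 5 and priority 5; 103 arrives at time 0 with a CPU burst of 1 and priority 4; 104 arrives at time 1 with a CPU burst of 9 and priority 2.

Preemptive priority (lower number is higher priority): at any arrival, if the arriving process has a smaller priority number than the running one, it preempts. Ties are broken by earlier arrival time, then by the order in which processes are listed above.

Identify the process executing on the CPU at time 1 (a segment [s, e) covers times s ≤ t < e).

104

Gantt: | 101 0-1 | 104 1-3 | 100 3-9 | 104 9-16 | 101 16-18 | 103 18-19 | 102 19-24 |
Completion: 100=9  101=18  102=24  103=19  104=16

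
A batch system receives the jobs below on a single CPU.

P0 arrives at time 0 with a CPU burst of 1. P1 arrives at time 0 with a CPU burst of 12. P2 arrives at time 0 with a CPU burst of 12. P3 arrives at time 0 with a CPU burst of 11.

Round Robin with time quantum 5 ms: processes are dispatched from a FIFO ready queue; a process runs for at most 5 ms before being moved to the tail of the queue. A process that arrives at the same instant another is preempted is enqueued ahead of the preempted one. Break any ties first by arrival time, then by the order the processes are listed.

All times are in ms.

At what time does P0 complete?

1

Gantt: | P0 0-1 | P1 1-6 | P2 6-11 | P3 11-16 | P1 16-21 | P2 21-26 | P3 26-31 | P1 31-33 | P2 33-35 | P3 35-36 |
Completion: P0=1  P1=33  P2=35  P3=36
Turnaround (C−A): P0=1  P1=33  P2=35  P3=36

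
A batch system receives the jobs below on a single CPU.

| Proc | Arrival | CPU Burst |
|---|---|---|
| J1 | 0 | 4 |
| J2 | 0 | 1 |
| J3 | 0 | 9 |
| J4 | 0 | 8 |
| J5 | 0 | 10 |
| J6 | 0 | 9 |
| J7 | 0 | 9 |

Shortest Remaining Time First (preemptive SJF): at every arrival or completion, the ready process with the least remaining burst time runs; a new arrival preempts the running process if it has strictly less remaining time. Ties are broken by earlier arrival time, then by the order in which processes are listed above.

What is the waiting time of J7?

31

Schedule: | J2 0-1 | J1 1-5 | J4 5-13 | J3 13-22 | J6 22-31 | J7 31-40 | J5 40-50 |
Completion: J1=5  J2=1  J3=22  J4=13  J5=50  J6=31  J7=40
Turnaround (C−A): J1=5  J2=1  J3=22  J4=13  J5=50  J6=31  J7=40
Waiting(J7) = turnaround − burst = 40 − 9 = 31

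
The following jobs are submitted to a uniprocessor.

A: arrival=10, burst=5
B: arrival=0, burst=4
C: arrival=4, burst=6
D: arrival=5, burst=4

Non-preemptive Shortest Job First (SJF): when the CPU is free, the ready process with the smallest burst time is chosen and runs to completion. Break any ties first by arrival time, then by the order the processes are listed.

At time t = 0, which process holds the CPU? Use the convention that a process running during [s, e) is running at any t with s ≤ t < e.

Timeline: | B 0-4 | C 4-10 | D 10-14 | A 14-19 |
Completion: A=19  B=4  C=10  D=14
Turnaround (C−A): A=9  B=4  C=6  D=9

B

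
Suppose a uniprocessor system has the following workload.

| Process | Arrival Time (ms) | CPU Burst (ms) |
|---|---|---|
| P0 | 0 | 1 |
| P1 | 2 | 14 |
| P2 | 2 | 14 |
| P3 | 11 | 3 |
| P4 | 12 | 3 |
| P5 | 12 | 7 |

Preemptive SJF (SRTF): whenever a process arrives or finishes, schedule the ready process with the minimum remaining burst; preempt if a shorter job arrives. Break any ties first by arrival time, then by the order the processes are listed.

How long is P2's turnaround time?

Gantt: | P0 0-1 | idle 1-2 | P1 2-11 | P3 11-14 | P4 14-17 | P1 17-22 | P5 22-29 | P2 29-43 |
Completion: P0=1  P1=22  P2=43  P3=14  P4=17  P5=29
Turnaround(P2) = completion − arrival = 43 − 2 = 41

41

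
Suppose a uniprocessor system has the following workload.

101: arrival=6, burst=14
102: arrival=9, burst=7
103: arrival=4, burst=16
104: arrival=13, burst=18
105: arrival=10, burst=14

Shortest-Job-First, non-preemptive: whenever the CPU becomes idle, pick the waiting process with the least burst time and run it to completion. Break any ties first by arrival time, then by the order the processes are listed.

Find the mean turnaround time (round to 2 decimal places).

Gantt: | idle 0-4 | 103 4-20 | 102 20-27 | 101 27-41 | 105 41-55 | 104 55-73 |
Completion: 101=41  102=27  103=20  104=73  105=55
Turnaround times: 101=35, 102=18, 103=16, 104=60, 105=45
Average turnaround = (35+18+16+60+45) / 5 = 174/5 = 34.80

34.80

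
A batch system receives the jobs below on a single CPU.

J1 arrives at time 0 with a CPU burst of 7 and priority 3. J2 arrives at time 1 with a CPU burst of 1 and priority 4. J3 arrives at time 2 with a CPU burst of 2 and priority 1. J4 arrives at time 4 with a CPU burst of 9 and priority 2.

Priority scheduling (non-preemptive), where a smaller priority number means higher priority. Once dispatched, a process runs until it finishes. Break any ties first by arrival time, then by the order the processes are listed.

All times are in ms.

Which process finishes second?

Schedule: | J1 0-7 | J3 7-9 | J4 9-18 | J2 18-19 |
Completion: J1=7  J2=19  J3=9  J4=18
Finish order: J1 → J3 → J4 → J2

J3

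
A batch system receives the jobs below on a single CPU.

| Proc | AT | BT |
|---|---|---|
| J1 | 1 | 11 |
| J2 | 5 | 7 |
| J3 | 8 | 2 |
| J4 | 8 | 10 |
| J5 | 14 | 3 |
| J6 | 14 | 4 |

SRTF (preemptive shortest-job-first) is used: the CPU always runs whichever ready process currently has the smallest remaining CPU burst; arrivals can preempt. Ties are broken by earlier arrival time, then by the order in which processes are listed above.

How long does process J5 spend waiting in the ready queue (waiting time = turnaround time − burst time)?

Schedule: | idle 0-1 | J1 1-8 | J3 8-10 | J1 10-14 | J5 14-17 | J6 17-21 | J2 21-28 | J4 28-38 |
Completion: J1=14  J2=28  J3=10  J4=38  J5=17  J6=21
Waiting(J5) = turnaround − burst = 3 − 3 = 0

0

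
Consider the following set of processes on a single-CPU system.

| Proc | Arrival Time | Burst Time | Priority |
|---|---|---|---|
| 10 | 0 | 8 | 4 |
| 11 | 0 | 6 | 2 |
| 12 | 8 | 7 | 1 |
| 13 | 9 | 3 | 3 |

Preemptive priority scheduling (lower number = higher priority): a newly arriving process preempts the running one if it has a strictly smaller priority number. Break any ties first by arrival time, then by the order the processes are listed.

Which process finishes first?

Gantt: | 11 0-6 | 10 6-8 | 12 8-15 | 13 15-18 | 10 18-24 |
Completion: 10=24  11=6  12=15  13=18
Turnaround (C−A): 10=24  11=6  12=7  13=9
Finish order: 11 → 12 → 13 → 10

11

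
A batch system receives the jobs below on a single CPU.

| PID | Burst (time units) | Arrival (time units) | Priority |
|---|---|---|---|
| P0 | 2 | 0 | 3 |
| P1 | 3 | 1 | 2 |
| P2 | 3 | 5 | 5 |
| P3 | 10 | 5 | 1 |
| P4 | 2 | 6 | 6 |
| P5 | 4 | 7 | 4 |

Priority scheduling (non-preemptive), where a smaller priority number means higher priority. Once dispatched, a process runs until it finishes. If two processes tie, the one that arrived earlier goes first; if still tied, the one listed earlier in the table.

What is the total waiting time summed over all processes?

39

Gantt: | P0 0-2 | P1 2-5 | P3 5-15 | P5 15-19 | P2 19-22 | P4 22-24 |
Completion: P0=2  P1=5  P2=22  P3=15  P4=24  P5=19
Turnaround (C−A): P0=2  P1=4  P2=17  P3=10  P4=18  P5=12
Waiting = turnaround − burst: P0=0, P1=1, P2=14, P3=0, P4=16, P5=8
Total waiting = 0 + 1 + 14 + 0 + 16 + 8 = 39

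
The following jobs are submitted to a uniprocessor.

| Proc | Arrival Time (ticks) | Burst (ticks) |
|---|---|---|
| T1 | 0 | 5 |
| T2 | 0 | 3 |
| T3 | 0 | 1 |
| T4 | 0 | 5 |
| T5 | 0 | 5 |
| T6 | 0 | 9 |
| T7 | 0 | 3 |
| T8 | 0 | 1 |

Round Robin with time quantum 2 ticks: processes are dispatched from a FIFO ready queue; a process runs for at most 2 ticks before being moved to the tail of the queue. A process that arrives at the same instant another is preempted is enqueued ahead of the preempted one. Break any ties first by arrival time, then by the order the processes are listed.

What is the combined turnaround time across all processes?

Schedule: | T1 0-2 | T2 2-4 | T3 4-5 | T4 5-7 | T5 7-9 | T6 9-11 | T7 11-13 | T8 13-14 | T1 14-16 | T2 16-17 | T4 17-19 | T5 19-21 | T6 21-23 | T7 23-24 | T1 24-25 | T4 25-26 | T5 26-27 | T6 27-32 |
Completion: T1=25  T2=17  T3=5  T4=26  T5=27  T6=32  T7=24  T8=14
Turnaround = completion − arrival: T1=25, T2=17, T3=5, T4=26, T5=27, T6=32, T7=24, T8=14
Total turnaround = 25 + 17 + 5 + 26 + 27 + 32 + 24 + 14 = 170

170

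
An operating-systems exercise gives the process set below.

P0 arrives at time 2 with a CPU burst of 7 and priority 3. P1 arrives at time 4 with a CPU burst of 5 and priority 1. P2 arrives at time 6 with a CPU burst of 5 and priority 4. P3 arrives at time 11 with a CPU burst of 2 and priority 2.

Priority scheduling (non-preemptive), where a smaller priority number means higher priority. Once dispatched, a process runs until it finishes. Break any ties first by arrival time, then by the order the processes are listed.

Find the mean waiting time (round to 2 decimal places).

Gantt: | idle 0-2 | P0 2-9 | P1 9-14 | P3 14-16 | P2 16-21 |
Completion: P0=9  P1=14  P2=21  P3=16
Waiting times: P0=0, P1=5, P2=10, P3=3
Average waiting = (0+5+10+3) / 4 = 18/4 = 4.50

4.50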